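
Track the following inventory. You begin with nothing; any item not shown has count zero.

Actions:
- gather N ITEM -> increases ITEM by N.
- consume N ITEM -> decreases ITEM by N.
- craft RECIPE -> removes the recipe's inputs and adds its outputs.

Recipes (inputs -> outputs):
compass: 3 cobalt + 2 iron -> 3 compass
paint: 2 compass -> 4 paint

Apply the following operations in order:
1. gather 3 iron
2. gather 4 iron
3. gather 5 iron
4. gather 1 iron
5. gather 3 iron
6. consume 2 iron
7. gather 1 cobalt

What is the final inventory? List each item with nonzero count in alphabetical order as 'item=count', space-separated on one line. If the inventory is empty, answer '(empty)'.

Answer: cobalt=1 iron=14

Derivation:
After 1 (gather 3 iron): iron=3
After 2 (gather 4 iron): iron=7
After 3 (gather 5 iron): iron=12
After 4 (gather 1 iron): iron=13
After 5 (gather 3 iron): iron=16
After 6 (consume 2 iron): iron=14
After 7 (gather 1 cobalt): cobalt=1 iron=14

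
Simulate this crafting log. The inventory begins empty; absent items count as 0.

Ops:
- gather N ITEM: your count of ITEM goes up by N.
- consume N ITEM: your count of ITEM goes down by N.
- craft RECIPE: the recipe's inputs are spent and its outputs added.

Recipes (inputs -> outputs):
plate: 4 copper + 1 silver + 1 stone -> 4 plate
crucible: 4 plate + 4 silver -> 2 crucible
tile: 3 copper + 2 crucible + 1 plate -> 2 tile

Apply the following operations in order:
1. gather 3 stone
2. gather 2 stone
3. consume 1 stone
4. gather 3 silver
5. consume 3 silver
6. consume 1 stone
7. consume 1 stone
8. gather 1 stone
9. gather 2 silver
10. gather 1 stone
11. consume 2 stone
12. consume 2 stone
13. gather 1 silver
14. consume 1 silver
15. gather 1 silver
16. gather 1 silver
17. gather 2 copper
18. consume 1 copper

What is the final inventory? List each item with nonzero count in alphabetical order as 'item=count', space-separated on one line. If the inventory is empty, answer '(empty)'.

Answer: copper=1 silver=4

Derivation:
After 1 (gather 3 stone): stone=3
After 2 (gather 2 stone): stone=5
After 3 (consume 1 stone): stone=4
After 4 (gather 3 silver): silver=3 stone=4
After 5 (consume 3 silver): stone=4
After 6 (consume 1 stone): stone=3
After 7 (consume 1 stone): stone=2
After 8 (gather 1 stone): stone=3
After 9 (gather 2 silver): silver=2 stone=3
After 10 (gather 1 stone): silver=2 stone=4
After 11 (consume 2 stone): silver=2 stone=2
After 12 (consume 2 stone): silver=2
After 13 (gather 1 silver): silver=3
After 14 (consume 1 silver): silver=2
After 15 (gather 1 silver): silver=3
After 16 (gather 1 silver): silver=4
After 17 (gather 2 copper): copper=2 silver=4
After 18 (consume 1 copper): copper=1 silver=4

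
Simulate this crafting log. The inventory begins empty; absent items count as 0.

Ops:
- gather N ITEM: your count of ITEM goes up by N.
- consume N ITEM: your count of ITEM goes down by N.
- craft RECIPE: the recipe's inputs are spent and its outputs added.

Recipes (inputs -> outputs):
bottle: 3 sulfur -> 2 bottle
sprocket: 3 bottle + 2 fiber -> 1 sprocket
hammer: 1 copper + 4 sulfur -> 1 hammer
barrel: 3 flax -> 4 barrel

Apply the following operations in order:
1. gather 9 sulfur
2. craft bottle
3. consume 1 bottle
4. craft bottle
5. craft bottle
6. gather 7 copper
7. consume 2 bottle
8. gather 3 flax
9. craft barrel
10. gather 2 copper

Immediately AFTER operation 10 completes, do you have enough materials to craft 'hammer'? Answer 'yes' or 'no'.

Answer: no

Derivation:
After 1 (gather 9 sulfur): sulfur=9
After 2 (craft bottle): bottle=2 sulfur=6
After 3 (consume 1 bottle): bottle=1 sulfur=6
After 4 (craft bottle): bottle=3 sulfur=3
After 5 (craft bottle): bottle=5
After 6 (gather 7 copper): bottle=5 copper=7
After 7 (consume 2 bottle): bottle=3 copper=7
After 8 (gather 3 flax): bottle=3 copper=7 flax=3
After 9 (craft barrel): barrel=4 bottle=3 copper=7
After 10 (gather 2 copper): barrel=4 bottle=3 copper=9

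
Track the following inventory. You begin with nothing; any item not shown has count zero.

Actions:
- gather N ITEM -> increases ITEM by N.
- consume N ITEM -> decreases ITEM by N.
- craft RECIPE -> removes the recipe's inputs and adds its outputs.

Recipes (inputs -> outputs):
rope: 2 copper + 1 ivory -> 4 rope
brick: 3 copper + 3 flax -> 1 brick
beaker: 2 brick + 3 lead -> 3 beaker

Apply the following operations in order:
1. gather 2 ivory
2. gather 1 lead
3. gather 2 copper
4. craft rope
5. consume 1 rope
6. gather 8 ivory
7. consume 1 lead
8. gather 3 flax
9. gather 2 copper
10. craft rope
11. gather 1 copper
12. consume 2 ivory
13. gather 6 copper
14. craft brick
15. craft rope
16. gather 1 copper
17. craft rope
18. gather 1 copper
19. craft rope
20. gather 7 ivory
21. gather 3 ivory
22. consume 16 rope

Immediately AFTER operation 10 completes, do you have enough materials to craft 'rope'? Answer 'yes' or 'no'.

After 1 (gather 2 ivory): ivory=2
After 2 (gather 1 lead): ivory=2 lead=1
After 3 (gather 2 copper): copper=2 ivory=2 lead=1
After 4 (craft rope): ivory=1 lead=1 rope=4
After 5 (consume 1 rope): ivory=1 lead=1 rope=3
After 6 (gather 8 ivory): ivory=9 lead=1 rope=3
After 7 (consume 1 lead): ivory=9 rope=3
After 8 (gather 3 flax): flax=3 ivory=9 rope=3
After 9 (gather 2 copper): copper=2 flax=3 ivory=9 rope=3
After 10 (craft rope): flax=3 ivory=8 rope=7

Answer: no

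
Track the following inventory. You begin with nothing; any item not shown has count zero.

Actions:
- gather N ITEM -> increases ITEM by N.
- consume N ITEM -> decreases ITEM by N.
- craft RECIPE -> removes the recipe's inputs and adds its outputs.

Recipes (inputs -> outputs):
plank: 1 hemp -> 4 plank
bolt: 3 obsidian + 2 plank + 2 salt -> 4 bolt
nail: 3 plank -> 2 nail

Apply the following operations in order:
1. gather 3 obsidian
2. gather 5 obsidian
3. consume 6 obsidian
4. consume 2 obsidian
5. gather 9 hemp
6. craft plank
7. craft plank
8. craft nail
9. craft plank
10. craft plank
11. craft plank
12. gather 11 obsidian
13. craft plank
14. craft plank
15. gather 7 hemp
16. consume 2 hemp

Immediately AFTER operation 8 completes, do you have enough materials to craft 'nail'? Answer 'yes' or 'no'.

After 1 (gather 3 obsidian): obsidian=3
After 2 (gather 5 obsidian): obsidian=8
After 3 (consume 6 obsidian): obsidian=2
After 4 (consume 2 obsidian): (empty)
After 5 (gather 9 hemp): hemp=9
After 6 (craft plank): hemp=8 plank=4
After 7 (craft plank): hemp=7 plank=8
After 8 (craft nail): hemp=7 nail=2 plank=5

Answer: yes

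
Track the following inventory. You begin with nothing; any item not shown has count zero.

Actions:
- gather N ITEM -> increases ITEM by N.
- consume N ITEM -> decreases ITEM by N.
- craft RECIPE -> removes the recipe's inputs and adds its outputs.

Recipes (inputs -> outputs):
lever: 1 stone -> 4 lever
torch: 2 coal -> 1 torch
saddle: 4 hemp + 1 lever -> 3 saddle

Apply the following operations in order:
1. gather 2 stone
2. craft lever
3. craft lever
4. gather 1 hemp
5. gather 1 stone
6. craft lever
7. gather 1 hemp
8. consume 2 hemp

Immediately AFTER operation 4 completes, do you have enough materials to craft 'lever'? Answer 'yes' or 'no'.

After 1 (gather 2 stone): stone=2
After 2 (craft lever): lever=4 stone=1
After 3 (craft lever): lever=8
After 4 (gather 1 hemp): hemp=1 lever=8

Answer: no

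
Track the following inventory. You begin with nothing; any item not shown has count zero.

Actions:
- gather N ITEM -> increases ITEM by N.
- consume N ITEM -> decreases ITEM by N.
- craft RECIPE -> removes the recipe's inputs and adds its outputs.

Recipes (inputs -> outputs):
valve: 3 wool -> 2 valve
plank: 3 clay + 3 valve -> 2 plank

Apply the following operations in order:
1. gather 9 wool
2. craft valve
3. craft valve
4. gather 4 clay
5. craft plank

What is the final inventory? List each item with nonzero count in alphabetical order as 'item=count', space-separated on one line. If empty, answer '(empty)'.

Answer: clay=1 plank=2 valve=1 wool=3

Derivation:
After 1 (gather 9 wool): wool=9
After 2 (craft valve): valve=2 wool=6
After 3 (craft valve): valve=4 wool=3
After 4 (gather 4 clay): clay=4 valve=4 wool=3
After 5 (craft plank): clay=1 plank=2 valve=1 wool=3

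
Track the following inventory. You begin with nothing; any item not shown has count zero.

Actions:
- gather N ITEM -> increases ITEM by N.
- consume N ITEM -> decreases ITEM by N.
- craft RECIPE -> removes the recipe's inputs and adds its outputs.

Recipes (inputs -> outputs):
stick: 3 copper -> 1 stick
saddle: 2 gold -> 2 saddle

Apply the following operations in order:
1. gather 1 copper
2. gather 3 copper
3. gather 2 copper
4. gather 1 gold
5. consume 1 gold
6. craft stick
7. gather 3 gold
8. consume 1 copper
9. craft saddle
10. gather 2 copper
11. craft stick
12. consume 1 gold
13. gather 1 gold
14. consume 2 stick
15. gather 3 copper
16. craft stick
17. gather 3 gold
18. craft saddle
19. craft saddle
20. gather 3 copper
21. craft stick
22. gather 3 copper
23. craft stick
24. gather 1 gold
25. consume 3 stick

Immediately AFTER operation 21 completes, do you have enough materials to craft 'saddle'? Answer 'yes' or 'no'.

Answer: no

Derivation:
After 1 (gather 1 copper): copper=1
After 2 (gather 3 copper): copper=4
After 3 (gather 2 copper): copper=6
After 4 (gather 1 gold): copper=6 gold=1
After 5 (consume 1 gold): copper=6
After 6 (craft stick): copper=3 stick=1
After 7 (gather 3 gold): copper=3 gold=3 stick=1
After 8 (consume 1 copper): copper=2 gold=3 stick=1
After 9 (craft saddle): copper=2 gold=1 saddle=2 stick=1
After 10 (gather 2 copper): copper=4 gold=1 saddle=2 stick=1
After 11 (craft stick): copper=1 gold=1 saddle=2 stick=2
After 12 (consume 1 gold): copper=1 saddle=2 stick=2
After 13 (gather 1 gold): copper=1 gold=1 saddle=2 stick=2
After 14 (consume 2 stick): copper=1 gold=1 saddle=2
After 15 (gather 3 copper): copper=4 gold=1 saddle=2
After 16 (craft stick): copper=1 gold=1 saddle=2 stick=1
After 17 (gather 3 gold): copper=1 gold=4 saddle=2 stick=1
After 18 (craft saddle): copper=1 gold=2 saddle=4 stick=1
After 19 (craft saddle): copper=1 saddle=6 stick=1
After 20 (gather 3 copper): copper=4 saddle=6 stick=1
After 21 (craft stick): copper=1 saddle=6 stick=2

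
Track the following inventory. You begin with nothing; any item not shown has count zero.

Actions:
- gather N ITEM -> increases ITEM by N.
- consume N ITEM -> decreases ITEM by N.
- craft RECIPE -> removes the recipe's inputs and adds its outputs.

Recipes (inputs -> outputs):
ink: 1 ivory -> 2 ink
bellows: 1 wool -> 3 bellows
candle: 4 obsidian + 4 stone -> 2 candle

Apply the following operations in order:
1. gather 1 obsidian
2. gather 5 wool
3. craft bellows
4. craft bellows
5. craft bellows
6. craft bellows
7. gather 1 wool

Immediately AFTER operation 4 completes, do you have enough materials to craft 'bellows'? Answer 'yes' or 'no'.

After 1 (gather 1 obsidian): obsidian=1
After 2 (gather 5 wool): obsidian=1 wool=5
After 3 (craft bellows): bellows=3 obsidian=1 wool=4
After 4 (craft bellows): bellows=6 obsidian=1 wool=3

Answer: yes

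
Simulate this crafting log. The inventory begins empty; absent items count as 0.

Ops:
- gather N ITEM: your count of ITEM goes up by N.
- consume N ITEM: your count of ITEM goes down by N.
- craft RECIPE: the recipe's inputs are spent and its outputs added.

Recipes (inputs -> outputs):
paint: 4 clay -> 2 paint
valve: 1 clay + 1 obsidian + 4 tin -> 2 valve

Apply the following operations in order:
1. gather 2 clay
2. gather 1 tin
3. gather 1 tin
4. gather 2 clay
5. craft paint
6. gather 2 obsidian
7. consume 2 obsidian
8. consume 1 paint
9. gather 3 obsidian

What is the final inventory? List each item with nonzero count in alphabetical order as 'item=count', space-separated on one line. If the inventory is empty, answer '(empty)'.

After 1 (gather 2 clay): clay=2
After 2 (gather 1 tin): clay=2 tin=1
After 3 (gather 1 tin): clay=2 tin=2
After 4 (gather 2 clay): clay=4 tin=2
After 5 (craft paint): paint=2 tin=2
After 6 (gather 2 obsidian): obsidian=2 paint=2 tin=2
After 7 (consume 2 obsidian): paint=2 tin=2
After 8 (consume 1 paint): paint=1 tin=2
After 9 (gather 3 obsidian): obsidian=3 paint=1 tin=2

Answer: obsidian=3 paint=1 tin=2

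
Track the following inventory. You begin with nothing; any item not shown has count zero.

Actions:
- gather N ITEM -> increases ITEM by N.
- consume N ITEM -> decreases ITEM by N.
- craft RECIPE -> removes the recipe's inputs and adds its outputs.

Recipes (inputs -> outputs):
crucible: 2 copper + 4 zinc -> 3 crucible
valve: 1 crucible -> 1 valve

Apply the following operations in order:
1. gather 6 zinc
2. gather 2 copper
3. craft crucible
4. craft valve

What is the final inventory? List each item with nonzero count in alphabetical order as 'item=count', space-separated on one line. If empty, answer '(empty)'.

Answer: crucible=2 valve=1 zinc=2

Derivation:
After 1 (gather 6 zinc): zinc=6
After 2 (gather 2 copper): copper=2 zinc=6
After 3 (craft crucible): crucible=3 zinc=2
After 4 (craft valve): crucible=2 valve=1 zinc=2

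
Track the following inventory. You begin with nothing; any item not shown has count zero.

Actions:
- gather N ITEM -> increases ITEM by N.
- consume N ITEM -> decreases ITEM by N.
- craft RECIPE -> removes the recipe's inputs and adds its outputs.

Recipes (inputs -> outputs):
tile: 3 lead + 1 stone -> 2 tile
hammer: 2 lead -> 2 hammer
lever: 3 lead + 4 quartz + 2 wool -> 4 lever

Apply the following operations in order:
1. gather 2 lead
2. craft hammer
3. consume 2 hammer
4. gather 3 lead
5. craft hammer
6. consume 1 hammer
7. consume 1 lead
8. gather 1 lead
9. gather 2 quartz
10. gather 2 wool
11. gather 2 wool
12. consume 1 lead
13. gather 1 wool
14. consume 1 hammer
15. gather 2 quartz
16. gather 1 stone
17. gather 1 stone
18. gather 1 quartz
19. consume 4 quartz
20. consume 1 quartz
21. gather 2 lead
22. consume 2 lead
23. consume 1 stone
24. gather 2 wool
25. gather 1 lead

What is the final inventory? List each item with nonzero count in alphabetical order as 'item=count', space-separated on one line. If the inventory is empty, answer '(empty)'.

After 1 (gather 2 lead): lead=2
After 2 (craft hammer): hammer=2
After 3 (consume 2 hammer): (empty)
After 4 (gather 3 lead): lead=3
After 5 (craft hammer): hammer=2 lead=1
After 6 (consume 1 hammer): hammer=1 lead=1
After 7 (consume 1 lead): hammer=1
After 8 (gather 1 lead): hammer=1 lead=1
After 9 (gather 2 quartz): hammer=1 lead=1 quartz=2
After 10 (gather 2 wool): hammer=1 lead=1 quartz=2 wool=2
After 11 (gather 2 wool): hammer=1 lead=1 quartz=2 wool=4
After 12 (consume 1 lead): hammer=1 quartz=2 wool=4
After 13 (gather 1 wool): hammer=1 quartz=2 wool=5
After 14 (consume 1 hammer): quartz=2 wool=5
After 15 (gather 2 quartz): quartz=4 wool=5
After 16 (gather 1 stone): quartz=4 stone=1 wool=5
After 17 (gather 1 stone): quartz=4 stone=2 wool=5
After 18 (gather 1 quartz): quartz=5 stone=2 wool=5
After 19 (consume 4 quartz): quartz=1 stone=2 wool=5
After 20 (consume 1 quartz): stone=2 wool=5
After 21 (gather 2 lead): lead=2 stone=2 wool=5
After 22 (consume 2 lead): stone=2 wool=5
After 23 (consume 1 stone): stone=1 wool=5
After 24 (gather 2 wool): stone=1 wool=7
After 25 (gather 1 lead): lead=1 stone=1 wool=7

Answer: lead=1 stone=1 wool=7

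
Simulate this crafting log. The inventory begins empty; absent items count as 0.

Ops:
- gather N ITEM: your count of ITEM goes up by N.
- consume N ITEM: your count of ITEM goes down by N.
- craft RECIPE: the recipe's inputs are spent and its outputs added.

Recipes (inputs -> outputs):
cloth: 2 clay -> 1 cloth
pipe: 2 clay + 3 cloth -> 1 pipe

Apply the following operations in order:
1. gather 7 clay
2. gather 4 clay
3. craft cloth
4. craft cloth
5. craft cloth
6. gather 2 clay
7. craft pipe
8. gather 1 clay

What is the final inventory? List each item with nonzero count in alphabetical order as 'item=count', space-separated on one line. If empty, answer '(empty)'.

After 1 (gather 7 clay): clay=7
After 2 (gather 4 clay): clay=11
After 3 (craft cloth): clay=9 cloth=1
After 4 (craft cloth): clay=7 cloth=2
After 5 (craft cloth): clay=5 cloth=3
After 6 (gather 2 clay): clay=7 cloth=3
After 7 (craft pipe): clay=5 pipe=1
After 8 (gather 1 clay): clay=6 pipe=1

Answer: clay=6 pipe=1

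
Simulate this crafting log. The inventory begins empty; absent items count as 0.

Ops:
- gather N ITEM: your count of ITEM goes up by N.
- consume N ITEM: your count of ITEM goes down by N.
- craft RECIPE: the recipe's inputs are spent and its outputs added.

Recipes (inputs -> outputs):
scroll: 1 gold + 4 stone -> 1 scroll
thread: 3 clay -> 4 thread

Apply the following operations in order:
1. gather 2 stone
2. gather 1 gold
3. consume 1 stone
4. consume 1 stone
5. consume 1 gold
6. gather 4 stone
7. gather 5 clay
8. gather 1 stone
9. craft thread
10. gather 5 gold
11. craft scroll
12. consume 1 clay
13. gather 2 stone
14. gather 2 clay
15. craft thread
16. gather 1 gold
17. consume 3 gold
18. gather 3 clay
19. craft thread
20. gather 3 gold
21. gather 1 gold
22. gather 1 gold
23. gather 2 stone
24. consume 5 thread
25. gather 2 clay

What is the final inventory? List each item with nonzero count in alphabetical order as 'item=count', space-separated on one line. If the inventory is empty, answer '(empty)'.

Answer: clay=2 gold=7 scroll=1 stone=5 thread=7

Derivation:
After 1 (gather 2 stone): stone=2
After 2 (gather 1 gold): gold=1 stone=2
After 3 (consume 1 stone): gold=1 stone=1
After 4 (consume 1 stone): gold=1
After 5 (consume 1 gold): (empty)
After 6 (gather 4 stone): stone=4
After 7 (gather 5 clay): clay=5 stone=4
After 8 (gather 1 stone): clay=5 stone=5
After 9 (craft thread): clay=2 stone=5 thread=4
After 10 (gather 5 gold): clay=2 gold=5 stone=5 thread=4
After 11 (craft scroll): clay=2 gold=4 scroll=1 stone=1 thread=4
After 12 (consume 1 clay): clay=1 gold=4 scroll=1 stone=1 thread=4
After 13 (gather 2 stone): clay=1 gold=4 scroll=1 stone=3 thread=4
After 14 (gather 2 clay): clay=3 gold=4 scroll=1 stone=3 thread=4
After 15 (craft thread): gold=4 scroll=1 stone=3 thread=8
After 16 (gather 1 gold): gold=5 scroll=1 stone=3 thread=8
After 17 (consume 3 gold): gold=2 scroll=1 stone=3 thread=8
After 18 (gather 3 clay): clay=3 gold=2 scroll=1 stone=3 thread=8
After 19 (craft thread): gold=2 scroll=1 stone=3 thread=12
After 20 (gather 3 gold): gold=5 scroll=1 stone=3 thread=12
After 21 (gather 1 gold): gold=6 scroll=1 stone=3 thread=12
After 22 (gather 1 gold): gold=7 scroll=1 stone=3 thread=12
After 23 (gather 2 stone): gold=7 scroll=1 stone=5 thread=12
After 24 (consume 5 thread): gold=7 scroll=1 stone=5 thread=7
After 25 (gather 2 clay): clay=2 gold=7 scroll=1 stone=5 thread=7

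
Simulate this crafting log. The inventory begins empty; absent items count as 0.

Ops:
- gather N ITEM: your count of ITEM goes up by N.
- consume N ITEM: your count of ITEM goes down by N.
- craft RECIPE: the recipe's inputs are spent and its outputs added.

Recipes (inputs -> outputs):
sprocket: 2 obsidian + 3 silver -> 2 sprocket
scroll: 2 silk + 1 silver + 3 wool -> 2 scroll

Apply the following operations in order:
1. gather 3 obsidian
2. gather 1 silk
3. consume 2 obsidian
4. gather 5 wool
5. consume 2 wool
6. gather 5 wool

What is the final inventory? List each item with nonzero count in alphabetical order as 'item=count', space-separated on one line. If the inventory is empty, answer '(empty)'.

Answer: obsidian=1 silk=1 wool=8

Derivation:
After 1 (gather 3 obsidian): obsidian=3
After 2 (gather 1 silk): obsidian=3 silk=1
After 3 (consume 2 obsidian): obsidian=1 silk=1
After 4 (gather 5 wool): obsidian=1 silk=1 wool=5
After 5 (consume 2 wool): obsidian=1 silk=1 wool=3
After 6 (gather 5 wool): obsidian=1 silk=1 wool=8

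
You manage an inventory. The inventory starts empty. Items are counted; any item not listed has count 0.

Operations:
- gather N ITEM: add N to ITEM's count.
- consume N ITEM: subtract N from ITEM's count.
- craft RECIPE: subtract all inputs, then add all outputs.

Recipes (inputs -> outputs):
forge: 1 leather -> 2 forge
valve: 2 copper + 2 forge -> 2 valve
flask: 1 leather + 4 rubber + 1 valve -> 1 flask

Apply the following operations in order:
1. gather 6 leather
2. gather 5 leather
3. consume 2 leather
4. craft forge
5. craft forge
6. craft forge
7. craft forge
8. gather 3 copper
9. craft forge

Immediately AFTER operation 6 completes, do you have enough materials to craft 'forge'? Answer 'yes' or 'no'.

Answer: yes

Derivation:
After 1 (gather 6 leather): leather=6
After 2 (gather 5 leather): leather=11
After 3 (consume 2 leather): leather=9
After 4 (craft forge): forge=2 leather=8
After 5 (craft forge): forge=4 leather=7
After 6 (craft forge): forge=6 leather=6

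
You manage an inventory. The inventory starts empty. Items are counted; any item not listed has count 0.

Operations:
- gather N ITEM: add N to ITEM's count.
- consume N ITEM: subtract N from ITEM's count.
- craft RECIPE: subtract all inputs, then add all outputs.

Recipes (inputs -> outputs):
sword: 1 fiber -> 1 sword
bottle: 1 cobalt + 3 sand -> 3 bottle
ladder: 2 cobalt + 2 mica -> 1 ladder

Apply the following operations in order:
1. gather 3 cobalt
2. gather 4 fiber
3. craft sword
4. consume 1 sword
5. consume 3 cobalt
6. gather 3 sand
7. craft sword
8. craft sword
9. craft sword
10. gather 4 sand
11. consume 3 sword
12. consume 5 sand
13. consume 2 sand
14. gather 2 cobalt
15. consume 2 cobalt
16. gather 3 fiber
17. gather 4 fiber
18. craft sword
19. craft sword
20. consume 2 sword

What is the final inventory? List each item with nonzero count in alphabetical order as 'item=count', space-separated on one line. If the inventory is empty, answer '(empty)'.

After 1 (gather 3 cobalt): cobalt=3
After 2 (gather 4 fiber): cobalt=3 fiber=4
After 3 (craft sword): cobalt=3 fiber=3 sword=1
After 4 (consume 1 sword): cobalt=3 fiber=3
After 5 (consume 3 cobalt): fiber=3
After 6 (gather 3 sand): fiber=3 sand=3
After 7 (craft sword): fiber=2 sand=3 sword=1
After 8 (craft sword): fiber=1 sand=3 sword=2
After 9 (craft sword): sand=3 sword=3
After 10 (gather 4 sand): sand=7 sword=3
After 11 (consume 3 sword): sand=7
After 12 (consume 5 sand): sand=2
After 13 (consume 2 sand): (empty)
After 14 (gather 2 cobalt): cobalt=2
After 15 (consume 2 cobalt): (empty)
After 16 (gather 3 fiber): fiber=3
After 17 (gather 4 fiber): fiber=7
After 18 (craft sword): fiber=6 sword=1
After 19 (craft sword): fiber=5 sword=2
After 20 (consume 2 sword): fiber=5

Answer: fiber=5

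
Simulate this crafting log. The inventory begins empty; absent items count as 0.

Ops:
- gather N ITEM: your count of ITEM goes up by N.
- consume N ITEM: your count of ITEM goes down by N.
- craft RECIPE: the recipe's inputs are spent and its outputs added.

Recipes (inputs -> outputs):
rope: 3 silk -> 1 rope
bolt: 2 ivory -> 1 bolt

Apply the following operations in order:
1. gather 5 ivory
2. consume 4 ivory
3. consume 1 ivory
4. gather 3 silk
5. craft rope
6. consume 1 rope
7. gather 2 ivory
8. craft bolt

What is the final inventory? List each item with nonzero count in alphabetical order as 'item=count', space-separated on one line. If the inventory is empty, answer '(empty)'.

Answer: bolt=1

Derivation:
After 1 (gather 5 ivory): ivory=5
After 2 (consume 4 ivory): ivory=1
After 3 (consume 1 ivory): (empty)
After 4 (gather 3 silk): silk=3
After 5 (craft rope): rope=1
After 6 (consume 1 rope): (empty)
After 7 (gather 2 ivory): ivory=2
After 8 (craft bolt): bolt=1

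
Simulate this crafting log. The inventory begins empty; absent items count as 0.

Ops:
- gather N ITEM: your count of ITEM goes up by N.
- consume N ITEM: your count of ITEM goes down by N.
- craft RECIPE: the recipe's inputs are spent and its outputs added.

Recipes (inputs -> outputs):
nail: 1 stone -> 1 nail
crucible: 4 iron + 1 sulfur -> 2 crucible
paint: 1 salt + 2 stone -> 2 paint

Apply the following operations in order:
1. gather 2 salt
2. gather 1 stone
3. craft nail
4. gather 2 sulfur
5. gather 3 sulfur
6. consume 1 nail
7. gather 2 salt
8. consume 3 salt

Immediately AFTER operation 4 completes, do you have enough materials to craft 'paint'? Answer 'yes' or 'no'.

After 1 (gather 2 salt): salt=2
After 2 (gather 1 stone): salt=2 stone=1
After 3 (craft nail): nail=1 salt=2
After 4 (gather 2 sulfur): nail=1 salt=2 sulfur=2

Answer: no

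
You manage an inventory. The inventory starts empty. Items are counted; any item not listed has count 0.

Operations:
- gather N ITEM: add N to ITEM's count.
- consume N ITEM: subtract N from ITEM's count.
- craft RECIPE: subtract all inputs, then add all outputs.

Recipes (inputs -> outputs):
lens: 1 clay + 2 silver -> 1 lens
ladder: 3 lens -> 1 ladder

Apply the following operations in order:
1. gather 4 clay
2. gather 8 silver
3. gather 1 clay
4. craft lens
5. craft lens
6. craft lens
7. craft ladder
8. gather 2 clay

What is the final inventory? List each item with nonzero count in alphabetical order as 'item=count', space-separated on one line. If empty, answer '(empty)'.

Answer: clay=4 ladder=1 silver=2

Derivation:
After 1 (gather 4 clay): clay=4
After 2 (gather 8 silver): clay=4 silver=8
After 3 (gather 1 clay): clay=5 silver=8
After 4 (craft lens): clay=4 lens=1 silver=6
After 5 (craft lens): clay=3 lens=2 silver=4
After 6 (craft lens): clay=2 lens=3 silver=2
After 7 (craft ladder): clay=2 ladder=1 silver=2
After 8 (gather 2 clay): clay=4 ladder=1 silver=2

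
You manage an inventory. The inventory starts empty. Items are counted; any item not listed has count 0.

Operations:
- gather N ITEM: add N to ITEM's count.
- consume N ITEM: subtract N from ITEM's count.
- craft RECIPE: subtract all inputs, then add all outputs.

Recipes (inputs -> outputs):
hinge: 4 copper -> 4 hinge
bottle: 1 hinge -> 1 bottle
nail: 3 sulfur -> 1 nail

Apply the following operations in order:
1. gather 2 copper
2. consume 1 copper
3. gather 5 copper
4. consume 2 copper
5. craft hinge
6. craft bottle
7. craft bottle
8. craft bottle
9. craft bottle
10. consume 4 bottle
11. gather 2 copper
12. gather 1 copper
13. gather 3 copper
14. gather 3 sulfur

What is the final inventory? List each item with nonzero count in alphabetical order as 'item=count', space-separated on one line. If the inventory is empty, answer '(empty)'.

Answer: copper=6 sulfur=3

Derivation:
After 1 (gather 2 copper): copper=2
After 2 (consume 1 copper): copper=1
After 3 (gather 5 copper): copper=6
After 4 (consume 2 copper): copper=4
After 5 (craft hinge): hinge=4
After 6 (craft bottle): bottle=1 hinge=3
After 7 (craft bottle): bottle=2 hinge=2
After 8 (craft bottle): bottle=3 hinge=1
After 9 (craft bottle): bottle=4
After 10 (consume 4 bottle): (empty)
After 11 (gather 2 copper): copper=2
After 12 (gather 1 copper): copper=3
After 13 (gather 3 copper): copper=6
After 14 (gather 3 sulfur): copper=6 sulfur=3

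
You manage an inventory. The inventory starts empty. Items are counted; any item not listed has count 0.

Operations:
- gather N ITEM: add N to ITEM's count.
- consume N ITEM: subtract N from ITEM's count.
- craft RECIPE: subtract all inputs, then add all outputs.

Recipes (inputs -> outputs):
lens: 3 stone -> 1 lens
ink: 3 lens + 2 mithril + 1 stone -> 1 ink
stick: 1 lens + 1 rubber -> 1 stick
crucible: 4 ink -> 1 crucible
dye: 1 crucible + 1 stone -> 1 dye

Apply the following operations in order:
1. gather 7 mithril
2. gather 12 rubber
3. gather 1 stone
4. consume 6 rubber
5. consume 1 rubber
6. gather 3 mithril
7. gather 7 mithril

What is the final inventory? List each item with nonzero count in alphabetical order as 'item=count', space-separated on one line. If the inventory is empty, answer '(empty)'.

After 1 (gather 7 mithril): mithril=7
After 2 (gather 12 rubber): mithril=7 rubber=12
After 3 (gather 1 stone): mithril=7 rubber=12 stone=1
After 4 (consume 6 rubber): mithril=7 rubber=6 stone=1
After 5 (consume 1 rubber): mithril=7 rubber=5 stone=1
After 6 (gather 3 mithril): mithril=10 rubber=5 stone=1
After 7 (gather 7 mithril): mithril=17 rubber=5 stone=1

Answer: mithril=17 rubber=5 stone=1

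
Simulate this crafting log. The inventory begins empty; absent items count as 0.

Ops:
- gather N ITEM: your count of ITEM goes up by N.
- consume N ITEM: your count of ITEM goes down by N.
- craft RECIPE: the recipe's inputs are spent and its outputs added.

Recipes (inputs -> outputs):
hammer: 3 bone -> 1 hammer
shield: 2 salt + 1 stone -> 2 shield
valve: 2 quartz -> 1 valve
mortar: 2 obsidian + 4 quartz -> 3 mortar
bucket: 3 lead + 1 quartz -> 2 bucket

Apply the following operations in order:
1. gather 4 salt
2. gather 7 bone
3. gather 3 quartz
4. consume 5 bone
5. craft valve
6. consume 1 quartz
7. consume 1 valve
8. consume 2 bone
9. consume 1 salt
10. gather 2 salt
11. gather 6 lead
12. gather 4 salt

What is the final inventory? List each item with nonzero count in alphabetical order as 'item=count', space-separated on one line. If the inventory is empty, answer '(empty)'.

After 1 (gather 4 salt): salt=4
After 2 (gather 7 bone): bone=7 salt=4
After 3 (gather 3 quartz): bone=7 quartz=3 salt=4
After 4 (consume 5 bone): bone=2 quartz=3 salt=4
After 5 (craft valve): bone=2 quartz=1 salt=4 valve=1
After 6 (consume 1 quartz): bone=2 salt=4 valve=1
After 7 (consume 1 valve): bone=2 salt=4
After 8 (consume 2 bone): salt=4
After 9 (consume 1 salt): salt=3
After 10 (gather 2 salt): salt=5
After 11 (gather 6 lead): lead=6 salt=5
After 12 (gather 4 salt): lead=6 salt=9

Answer: lead=6 salt=9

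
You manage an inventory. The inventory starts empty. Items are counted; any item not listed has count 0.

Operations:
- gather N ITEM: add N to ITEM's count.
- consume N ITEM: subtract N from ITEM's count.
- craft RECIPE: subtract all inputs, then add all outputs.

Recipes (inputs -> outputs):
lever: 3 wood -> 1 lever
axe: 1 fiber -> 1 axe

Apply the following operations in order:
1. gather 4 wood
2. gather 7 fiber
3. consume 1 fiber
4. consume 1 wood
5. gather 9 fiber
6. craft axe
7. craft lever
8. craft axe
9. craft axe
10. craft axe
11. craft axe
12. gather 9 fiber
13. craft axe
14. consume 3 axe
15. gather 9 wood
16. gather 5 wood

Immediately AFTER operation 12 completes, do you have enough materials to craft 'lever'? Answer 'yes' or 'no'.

Answer: no

Derivation:
After 1 (gather 4 wood): wood=4
After 2 (gather 7 fiber): fiber=7 wood=4
After 3 (consume 1 fiber): fiber=6 wood=4
After 4 (consume 1 wood): fiber=6 wood=3
After 5 (gather 9 fiber): fiber=15 wood=3
After 6 (craft axe): axe=1 fiber=14 wood=3
After 7 (craft lever): axe=1 fiber=14 lever=1
After 8 (craft axe): axe=2 fiber=13 lever=1
After 9 (craft axe): axe=3 fiber=12 lever=1
After 10 (craft axe): axe=4 fiber=11 lever=1
After 11 (craft axe): axe=5 fiber=10 lever=1
After 12 (gather 9 fiber): axe=5 fiber=19 lever=1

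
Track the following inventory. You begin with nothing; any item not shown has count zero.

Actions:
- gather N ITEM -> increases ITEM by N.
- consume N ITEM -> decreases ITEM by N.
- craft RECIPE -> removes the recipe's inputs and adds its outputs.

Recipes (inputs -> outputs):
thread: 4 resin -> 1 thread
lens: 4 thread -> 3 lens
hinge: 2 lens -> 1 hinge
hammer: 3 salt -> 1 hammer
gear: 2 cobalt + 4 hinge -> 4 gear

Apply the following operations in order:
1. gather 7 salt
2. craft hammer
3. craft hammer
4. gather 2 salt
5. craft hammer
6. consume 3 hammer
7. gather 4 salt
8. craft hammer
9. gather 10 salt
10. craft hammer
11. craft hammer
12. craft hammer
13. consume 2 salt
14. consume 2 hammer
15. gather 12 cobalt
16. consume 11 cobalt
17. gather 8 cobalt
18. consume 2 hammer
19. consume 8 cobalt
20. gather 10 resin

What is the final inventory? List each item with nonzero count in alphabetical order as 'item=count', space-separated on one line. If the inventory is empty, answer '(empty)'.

After 1 (gather 7 salt): salt=7
After 2 (craft hammer): hammer=1 salt=4
After 3 (craft hammer): hammer=2 salt=1
After 4 (gather 2 salt): hammer=2 salt=3
After 5 (craft hammer): hammer=3
After 6 (consume 3 hammer): (empty)
After 7 (gather 4 salt): salt=4
After 8 (craft hammer): hammer=1 salt=1
After 9 (gather 10 salt): hammer=1 salt=11
After 10 (craft hammer): hammer=2 salt=8
After 11 (craft hammer): hammer=3 salt=5
After 12 (craft hammer): hammer=4 salt=2
After 13 (consume 2 salt): hammer=4
After 14 (consume 2 hammer): hammer=2
After 15 (gather 12 cobalt): cobalt=12 hammer=2
After 16 (consume 11 cobalt): cobalt=1 hammer=2
After 17 (gather 8 cobalt): cobalt=9 hammer=2
After 18 (consume 2 hammer): cobalt=9
After 19 (consume 8 cobalt): cobalt=1
After 20 (gather 10 resin): cobalt=1 resin=10

Answer: cobalt=1 resin=10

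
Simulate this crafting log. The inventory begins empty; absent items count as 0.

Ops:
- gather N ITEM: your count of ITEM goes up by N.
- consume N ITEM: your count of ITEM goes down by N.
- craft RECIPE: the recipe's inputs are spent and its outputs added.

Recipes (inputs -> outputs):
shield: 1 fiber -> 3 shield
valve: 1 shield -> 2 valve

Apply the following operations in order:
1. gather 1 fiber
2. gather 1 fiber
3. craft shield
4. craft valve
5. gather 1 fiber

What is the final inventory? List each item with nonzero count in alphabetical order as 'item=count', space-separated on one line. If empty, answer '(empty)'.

After 1 (gather 1 fiber): fiber=1
After 2 (gather 1 fiber): fiber=2
After 3 (craft shield): fiber=1 shield=3
After 4 (craft valve): fiber=1 shield=2 valve=2
After 5 (gather 1 fiber): fiber=2 shield=2 valve=2

Answer: fiber=2 shield=2 valve=2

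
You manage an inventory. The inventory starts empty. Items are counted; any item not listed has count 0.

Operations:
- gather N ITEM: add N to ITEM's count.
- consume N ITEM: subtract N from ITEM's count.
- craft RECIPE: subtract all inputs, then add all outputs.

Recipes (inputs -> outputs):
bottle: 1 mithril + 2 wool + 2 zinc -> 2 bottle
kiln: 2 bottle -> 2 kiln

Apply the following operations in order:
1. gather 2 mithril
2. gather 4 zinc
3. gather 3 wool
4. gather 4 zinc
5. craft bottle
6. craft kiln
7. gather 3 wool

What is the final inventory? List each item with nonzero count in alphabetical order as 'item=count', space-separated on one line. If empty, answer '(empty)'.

After 1 (gather 2 mithril): mithril=2
After 2 (gather 4 zinc): mithril=2 zinc=4
After 3 (gather 3 wool): mithril=2 wool=3 zinc=4
After 4 (gather 4 zinc): mithril=2 wool=3 zinc=8
After 5 (craft bottle): bottle=2 mithril=1 wool=1 zinc=6
After 6 (craft kiln): kiln=2 mithril=1 wool=1 zinc=6
After 7 (gather 3 wool): kiln=2 mithril=1 wool=4 zinc=6

Answer: kiln=2 mithril=1 wool=4 zinc=6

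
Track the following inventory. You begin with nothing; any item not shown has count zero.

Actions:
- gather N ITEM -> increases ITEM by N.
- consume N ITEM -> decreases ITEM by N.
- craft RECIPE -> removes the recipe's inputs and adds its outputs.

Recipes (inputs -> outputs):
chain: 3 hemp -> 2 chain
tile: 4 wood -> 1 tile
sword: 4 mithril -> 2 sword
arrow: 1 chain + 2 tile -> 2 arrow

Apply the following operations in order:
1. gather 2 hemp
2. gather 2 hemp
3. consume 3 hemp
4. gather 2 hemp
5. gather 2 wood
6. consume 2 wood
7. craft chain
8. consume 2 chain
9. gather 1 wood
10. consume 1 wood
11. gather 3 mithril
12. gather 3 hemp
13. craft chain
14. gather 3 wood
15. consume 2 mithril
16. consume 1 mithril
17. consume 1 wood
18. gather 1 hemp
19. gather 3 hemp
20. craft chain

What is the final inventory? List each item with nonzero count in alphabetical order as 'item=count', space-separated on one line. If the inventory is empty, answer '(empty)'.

After 1 (gather 2 hemp): hemp=2
After 2 (gather 2 hemp): hemp=4
After 3 (consume 3 hemp): hemp=1
After 4 (gather 2 hemp): hemp=3
After 5 (gather 2 wood): hemp=3 wood=2
After 6 (consume 2 wood): hemp=3
After 7 (craft chain): chain=2
After 8 (consume 2 chain): (empty)
After 9 (gather 1 wood): wood=1
After 10 (consume 1 wood): (empty)
After 11 (gather 3 mithril): mithril=3
After 12 (gather 3 hemp): hemp=3 mithril=3
After 13 (craft chain): chain=2 mithril=3
After 14 (gather 3 wood): chain=2 mithril=3 wood=3
After 15 (consume 2 mithril): chain=2 mithril=1 wood=3
After 16 (consume 1 mithril): chain=2 wood=3
After 17 (consume 1 wood): chain=2 wood=2
After 18 (gather 1 hemp): chain=2 hemp=1 wood=2
After 19 (gather 3 hemp): chain=2 hemp=4 wood=2
After 20 (craft chain): chain=4 hemp=1 wood=2

Answer: chain=4 hemp=1 wood=2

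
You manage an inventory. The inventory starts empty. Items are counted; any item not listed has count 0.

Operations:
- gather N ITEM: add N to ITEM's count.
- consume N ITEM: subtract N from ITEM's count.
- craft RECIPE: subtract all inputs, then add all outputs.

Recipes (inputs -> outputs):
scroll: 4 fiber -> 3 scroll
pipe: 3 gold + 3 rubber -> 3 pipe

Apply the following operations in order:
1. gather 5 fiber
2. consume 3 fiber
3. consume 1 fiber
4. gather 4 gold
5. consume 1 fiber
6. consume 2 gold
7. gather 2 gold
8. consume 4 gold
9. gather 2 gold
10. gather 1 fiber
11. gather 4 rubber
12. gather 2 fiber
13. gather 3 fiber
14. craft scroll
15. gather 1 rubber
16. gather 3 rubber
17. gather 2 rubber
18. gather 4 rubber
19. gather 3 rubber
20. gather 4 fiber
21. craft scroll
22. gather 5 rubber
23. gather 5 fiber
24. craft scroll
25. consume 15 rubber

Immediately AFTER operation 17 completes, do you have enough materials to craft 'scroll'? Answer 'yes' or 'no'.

After 1 (gather 5 fiber): fiber=5
After 2 (consume 3 fiber): fiber=2
After 3 (consume 1 fiber): fiber=1
After 4 (gather 4 gold): fiber=1 gold=4
After 5 (consume 1 fiber): gold=4
After 6 (consume 2 gold): gold=2
After 7 (gather 2 gold): gold=4
After 8 (consume 4 gold): (empty)
After 9 (gather 2 gold): gold=2
After 10 (gather 1 fiber): fiber=1 gold=2
After 11 (gather 4 rubber): fiber=1 gold=2 rubber=4
After 12 (gather 2 fiber): fiber=3 gold=2 rubber=4
After 13 (gather 3 fiber): fiber=6 gold=2 rubber=4
After 14 (craft scroll): fiber=2 gold=2 rubber=4 scroll=3
After 15 (gather 1 rubber): fiber=2 gold=2 rubber=5 scroll=3
After 16 (gather 3 rubber): fiber=2 gold=2 rubber=8 scroll=3
After 17 (gather 2 rubber): fiber=2 gold=2 rubber=10 scroll=3

Answer: no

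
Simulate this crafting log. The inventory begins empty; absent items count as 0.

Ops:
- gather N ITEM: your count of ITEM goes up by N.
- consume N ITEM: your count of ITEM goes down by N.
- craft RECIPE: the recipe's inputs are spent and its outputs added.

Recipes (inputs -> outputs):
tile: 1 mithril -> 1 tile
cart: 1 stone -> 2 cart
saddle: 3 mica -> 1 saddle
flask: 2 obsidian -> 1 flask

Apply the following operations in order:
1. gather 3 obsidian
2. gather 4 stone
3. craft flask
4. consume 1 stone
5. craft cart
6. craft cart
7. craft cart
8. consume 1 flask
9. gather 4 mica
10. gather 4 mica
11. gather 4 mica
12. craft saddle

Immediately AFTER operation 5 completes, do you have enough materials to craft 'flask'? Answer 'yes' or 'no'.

After 1 (gather 3 obsidian): obsidian=3
After 2 (gather 4 stone): obsidian=3 stone=4
After 3 (craft flask): flask=1 obsidian=1 stone=4
After 4 (consume 1 stone): flask=1 obsidian=1 stone=3
After 5 (craft cart): cart=2 flask=1 obsidian=1 stone=2

Answer: no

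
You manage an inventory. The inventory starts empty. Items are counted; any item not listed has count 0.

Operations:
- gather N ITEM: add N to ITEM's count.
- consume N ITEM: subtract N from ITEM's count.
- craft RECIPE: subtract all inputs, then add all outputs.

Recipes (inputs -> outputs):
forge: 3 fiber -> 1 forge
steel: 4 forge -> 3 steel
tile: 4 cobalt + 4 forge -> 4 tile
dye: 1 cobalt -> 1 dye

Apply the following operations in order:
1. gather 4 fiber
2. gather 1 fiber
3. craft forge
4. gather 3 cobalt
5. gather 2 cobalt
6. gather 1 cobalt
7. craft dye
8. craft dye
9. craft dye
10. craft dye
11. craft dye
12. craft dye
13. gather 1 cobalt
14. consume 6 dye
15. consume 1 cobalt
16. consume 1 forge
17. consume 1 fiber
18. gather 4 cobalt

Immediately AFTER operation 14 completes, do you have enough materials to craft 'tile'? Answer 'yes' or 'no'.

Answer: no

Derivation:
After 1 (gather 4 fiber): fiber=4
After 2 (gather 1 fiber): fiber=5
After 3 (craft forge): fiber=2 forge=1
After 4 (gather 3 cobalt): cobalt=3 fiber=2 forge=1
After 5 (gather 2 cobalt): cobalt=5 fiber=2 forge=1
After 6 (gather 1 cobalt): cobalt=6 fiber=2 forge=1
After 7 (craft dye): cobalt=5 dye=1 fiber=2 forge=1
After 8 (craft dye): cobalt=4 dye=2 fiber=2 forge=1
After 9 (craft dye): cobalt=3 dye=3 fiber=2 forge=1
After 10 (craft dye): cobalt=2 dye=4 fiber=2 forge=1
After 11 (craft dye): cobalt=1 dye=5 fiber=2 forge=1
After 12 (craft dye): dye=6 fiber=2 forge=1
After 13 (gather 1 cobalt): cobalt=1 dye=6 fiber=2 forge=1
After 14 (consume 6 dye): cobalt=1 fiber=2 forge=1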